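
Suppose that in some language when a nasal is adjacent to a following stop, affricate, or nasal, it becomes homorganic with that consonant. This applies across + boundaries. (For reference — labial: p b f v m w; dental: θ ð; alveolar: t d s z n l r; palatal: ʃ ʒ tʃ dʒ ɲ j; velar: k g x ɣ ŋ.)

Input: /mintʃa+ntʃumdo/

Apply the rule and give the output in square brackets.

[miɲtʃa+ɲtʃundo]

/n/ before /tʃ/ (palatal) → [ɲ]
/n/ before /tʃ/ (palatal) → [ɲ]
/m/ before /d/ (alveolar) → [n]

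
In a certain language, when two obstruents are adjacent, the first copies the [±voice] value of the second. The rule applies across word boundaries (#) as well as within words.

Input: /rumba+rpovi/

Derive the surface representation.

[rumba+rpovi]

no segment meets the rule's conditions; no change.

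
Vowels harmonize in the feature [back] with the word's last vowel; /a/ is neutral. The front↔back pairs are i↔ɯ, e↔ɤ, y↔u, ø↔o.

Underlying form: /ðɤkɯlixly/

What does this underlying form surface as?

[ðekilixly]

/ɤ/ harmonizes with /y/ ([-back]) → [e]
/ɯ/ harmonizes with /y/ ([-back]) → [i]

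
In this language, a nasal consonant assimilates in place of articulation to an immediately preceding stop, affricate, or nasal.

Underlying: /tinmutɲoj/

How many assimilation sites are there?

2

/m/ after /n/ (alveolar) → [n]
/ɲ/ after /t/ (alveolar) → [n]
2 segments change.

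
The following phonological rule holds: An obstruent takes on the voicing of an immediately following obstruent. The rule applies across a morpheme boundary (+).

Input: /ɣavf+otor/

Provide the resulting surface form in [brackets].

[ɣaff+otor]

/v/ before /f/ (voiceless) → [f]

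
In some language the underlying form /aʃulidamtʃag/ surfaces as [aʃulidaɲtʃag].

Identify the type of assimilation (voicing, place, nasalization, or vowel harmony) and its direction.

place assimilation, regressive

/m/→[ɲ].
Each target copies a feature from the following segment, so the direction is regressive.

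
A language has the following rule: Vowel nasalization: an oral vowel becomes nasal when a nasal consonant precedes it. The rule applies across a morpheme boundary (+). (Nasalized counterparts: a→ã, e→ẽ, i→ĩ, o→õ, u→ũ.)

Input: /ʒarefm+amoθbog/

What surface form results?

/a/ after nasal /m/ → [ã]
/o/ after nasal /m/ → [õ]

[ʒarefm+ãmõθbog]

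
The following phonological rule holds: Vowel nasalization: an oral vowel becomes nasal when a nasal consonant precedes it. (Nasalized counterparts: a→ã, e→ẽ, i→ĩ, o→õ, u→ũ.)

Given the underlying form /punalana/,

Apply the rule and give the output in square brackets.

[punãlanã]

/a/ after nasal /n/ → [ã]
/a/ after nasal /n/ → [ã]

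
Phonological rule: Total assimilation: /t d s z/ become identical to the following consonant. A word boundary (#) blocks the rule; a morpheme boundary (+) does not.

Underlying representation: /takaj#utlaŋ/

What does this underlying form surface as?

[takaj#ullaŋ]

/t/ before /l/ → [l] (total assimilation)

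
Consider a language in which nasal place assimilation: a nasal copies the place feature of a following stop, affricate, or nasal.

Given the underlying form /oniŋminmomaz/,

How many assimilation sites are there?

2

/ŋ/ before /m/ (labial) → [m]
/n/ before /m/ (labial) → [m]
2 segments change.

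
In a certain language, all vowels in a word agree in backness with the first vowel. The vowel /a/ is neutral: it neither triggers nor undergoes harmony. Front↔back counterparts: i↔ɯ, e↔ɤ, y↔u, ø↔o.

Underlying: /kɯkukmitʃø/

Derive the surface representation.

[kɯkukmɯtʃo]

/i/ harmonizes with /ɯ/ ([+back]) → [ɯ]
/ø/ harmonizes with /ɯ/ ([+back]) → [o]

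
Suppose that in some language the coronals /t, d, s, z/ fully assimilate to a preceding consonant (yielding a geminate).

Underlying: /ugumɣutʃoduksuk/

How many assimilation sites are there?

/s/ after /k/ → [k] (total assimilation)
1 segment changes.

1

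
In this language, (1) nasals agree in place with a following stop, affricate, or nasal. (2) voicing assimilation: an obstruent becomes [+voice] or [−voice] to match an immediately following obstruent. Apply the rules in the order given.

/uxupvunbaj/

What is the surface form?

[uxubvumbaj]

Rule 1: /n/ before /b/ (labial) → [m]
After rule 1: uxupvumbaj
Rule 2: /p/ before /v/ (voiced) → [b]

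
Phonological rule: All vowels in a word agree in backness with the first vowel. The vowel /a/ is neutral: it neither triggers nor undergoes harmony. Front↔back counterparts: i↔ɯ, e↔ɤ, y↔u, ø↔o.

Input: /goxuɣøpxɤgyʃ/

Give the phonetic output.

/ø/ harmonizes with /o/ ([+back]) → [o]
/y/ harmonizes with /o/ ([+back]) → [u]

[goxuɣopxɤguʃ]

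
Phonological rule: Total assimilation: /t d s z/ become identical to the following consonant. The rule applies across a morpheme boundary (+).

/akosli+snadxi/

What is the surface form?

[akolli+nnaxxi]

/s/ before /l/ → [l] (total assimilation)
/s/ before /n/ → [n] (total assimilation)
/d/ before /x/ → [x] (total assimilation)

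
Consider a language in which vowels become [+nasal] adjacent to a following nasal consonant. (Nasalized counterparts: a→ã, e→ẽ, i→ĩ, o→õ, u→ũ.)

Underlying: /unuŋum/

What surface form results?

/u/ before nasal /n/ → [ũ]
/u/ before nasal /ŋ/ → [ũ]
/u/ before nasal /m/ → [ũ]

[ũnũŋũm]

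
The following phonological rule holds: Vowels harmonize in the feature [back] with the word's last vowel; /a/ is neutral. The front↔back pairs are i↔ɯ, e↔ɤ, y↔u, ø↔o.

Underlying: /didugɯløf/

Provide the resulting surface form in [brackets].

/u/ harmonizes with /ø/ ([-back]) → [y]
/ɯ/ harmonizes with /ø/ ([-back]) → [i]

[didygiløf]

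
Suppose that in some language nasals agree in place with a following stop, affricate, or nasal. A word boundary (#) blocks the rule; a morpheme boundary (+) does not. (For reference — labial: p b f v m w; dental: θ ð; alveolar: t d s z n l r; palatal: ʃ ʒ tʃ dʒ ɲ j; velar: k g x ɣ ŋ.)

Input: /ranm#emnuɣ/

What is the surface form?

[ramm#ennuɣ]

/n/ before /m/ (labial) → [m]
/m/ before /n/ (alveolar) → [n]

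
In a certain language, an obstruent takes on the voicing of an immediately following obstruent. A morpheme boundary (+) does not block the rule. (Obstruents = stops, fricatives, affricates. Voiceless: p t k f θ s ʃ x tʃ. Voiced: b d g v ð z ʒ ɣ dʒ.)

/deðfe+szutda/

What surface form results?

/ð/ before /f/ (voiceless) → [θ]
/s/ before /z/ (voiced) → [z]
/t/ before /d/ (voiced) → [d]

[deθfe+zzudda]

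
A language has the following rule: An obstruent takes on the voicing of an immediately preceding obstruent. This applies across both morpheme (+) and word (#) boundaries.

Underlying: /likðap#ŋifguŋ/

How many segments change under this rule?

2

/ð/ after /k/ (voiceless) → [θ]
/g/ after /f/ (voiceless) → [k]
2 segments change.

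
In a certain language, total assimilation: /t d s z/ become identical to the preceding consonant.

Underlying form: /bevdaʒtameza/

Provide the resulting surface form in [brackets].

/d/ after /v/ → [v] (total assimilation)
/t/ after /ʒ/ → [ʒ] (total assimilation)

[bevvaʒʒameza]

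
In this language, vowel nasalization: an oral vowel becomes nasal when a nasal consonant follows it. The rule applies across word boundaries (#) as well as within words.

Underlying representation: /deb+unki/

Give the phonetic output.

[deb+ũnki]

/u/ before nasal /n/ → [ũ]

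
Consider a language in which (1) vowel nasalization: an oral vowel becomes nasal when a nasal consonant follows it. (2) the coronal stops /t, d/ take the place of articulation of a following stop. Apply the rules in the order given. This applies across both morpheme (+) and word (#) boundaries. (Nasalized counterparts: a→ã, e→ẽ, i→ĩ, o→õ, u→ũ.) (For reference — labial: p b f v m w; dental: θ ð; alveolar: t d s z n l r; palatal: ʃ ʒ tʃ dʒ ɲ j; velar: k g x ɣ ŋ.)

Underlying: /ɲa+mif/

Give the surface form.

[ɲã+mif]

Rule 1: /a/ before nasal /m/ → [ã]
After rule 1: ɲã+mif
Rule 2: no segment meets the rule's conditions; no change.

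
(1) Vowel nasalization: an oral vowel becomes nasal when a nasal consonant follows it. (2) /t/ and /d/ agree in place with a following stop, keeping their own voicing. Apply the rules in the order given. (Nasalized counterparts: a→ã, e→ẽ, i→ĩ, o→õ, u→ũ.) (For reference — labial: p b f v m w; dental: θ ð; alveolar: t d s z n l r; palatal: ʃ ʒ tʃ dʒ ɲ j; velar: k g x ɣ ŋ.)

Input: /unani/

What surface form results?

Rule 1: /u/ before nasal /n/ → [ũ]
Rule 1: /a/ before nasal /n/ → [ã]
After rule 1: ũnãni
Rule 2: no segment meets the rule's conditions; no change.

[ũnãni]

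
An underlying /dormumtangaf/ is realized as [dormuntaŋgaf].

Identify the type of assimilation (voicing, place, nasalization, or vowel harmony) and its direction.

place assimilation, regressive

/m/→[n] /n/→[ŋ].
Each target copies a feature from the following segment, so the direction is regressive.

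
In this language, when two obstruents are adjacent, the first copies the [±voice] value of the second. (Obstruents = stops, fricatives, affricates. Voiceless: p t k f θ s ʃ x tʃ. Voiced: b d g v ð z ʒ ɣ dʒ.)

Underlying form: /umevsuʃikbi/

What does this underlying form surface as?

[umefsuʃigbi]

/v/ before /s/ (voiceless) → [f]
/k/ before /b/ (voiced) → [g]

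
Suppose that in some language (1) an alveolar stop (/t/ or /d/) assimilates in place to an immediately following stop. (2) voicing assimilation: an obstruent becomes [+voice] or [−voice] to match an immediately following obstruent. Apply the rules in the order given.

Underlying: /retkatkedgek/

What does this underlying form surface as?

Rule 1: /t/ before /k/ (velar) → [k]
Rule 1: /t/ before /k/ (velar) → [k]
Rule 1: /d/ before /g/ (velar) → [g]
After rule 1: rekkakkeggek
Rule 2: no segment meets the rule's conditions; no change.

[rekkakkeggek]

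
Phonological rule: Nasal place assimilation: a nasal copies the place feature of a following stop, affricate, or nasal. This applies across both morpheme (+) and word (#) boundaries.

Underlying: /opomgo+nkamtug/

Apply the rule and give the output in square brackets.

/m/ before /g/ (velar) → [ŋ]
/n/ before /k/ (velar) → [ŋ]
/m/ before /t/ (alveolar) → [n]

[opoŋgo+ŋkantug]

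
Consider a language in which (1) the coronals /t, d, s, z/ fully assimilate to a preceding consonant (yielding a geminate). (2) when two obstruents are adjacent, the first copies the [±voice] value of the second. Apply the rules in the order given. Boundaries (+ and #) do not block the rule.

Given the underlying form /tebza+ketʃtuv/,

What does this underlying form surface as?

Rule 1: /z/ after /b/ → [b] (total assimilation)
Rule 1: /t/ after /tʃ/ → [tʃ] (total assimilation)
After rule 1: tebba+ketʃtʃuv
Rule 2: no segment meets the rule's conditions; no change.

[tebba+ketʃtʃuv]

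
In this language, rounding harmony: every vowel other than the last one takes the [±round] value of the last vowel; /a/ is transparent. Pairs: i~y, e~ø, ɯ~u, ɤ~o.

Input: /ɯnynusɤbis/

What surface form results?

[ɯninɯsɤbis]

/y/ harmonizes with /i/ ([-round]) → [i]
/u/ harmonizes with /i/ ([-round]) → [ɯ]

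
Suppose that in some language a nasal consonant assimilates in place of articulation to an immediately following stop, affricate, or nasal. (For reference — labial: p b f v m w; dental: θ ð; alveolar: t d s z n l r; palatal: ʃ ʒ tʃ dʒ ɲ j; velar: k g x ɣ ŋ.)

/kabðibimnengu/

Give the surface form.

[kabðibinneŋgu]

/m/ before /n/ (alveolar) → [n]
/n/ before /g/ (velar) → [ŋ]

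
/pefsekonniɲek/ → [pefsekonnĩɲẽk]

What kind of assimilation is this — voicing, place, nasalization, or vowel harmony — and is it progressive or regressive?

/i/→[ĩ] /e/→[ẽ].
Each target copies a feature from the preceding segment, so the direction is progressive.

nasalization, progressive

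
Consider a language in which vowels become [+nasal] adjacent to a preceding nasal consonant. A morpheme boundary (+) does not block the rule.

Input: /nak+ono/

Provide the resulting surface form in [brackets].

/a/ after nasal /n/ → [ã]
/o/ after nasal /n/ → [õ]

[nãk+onõ]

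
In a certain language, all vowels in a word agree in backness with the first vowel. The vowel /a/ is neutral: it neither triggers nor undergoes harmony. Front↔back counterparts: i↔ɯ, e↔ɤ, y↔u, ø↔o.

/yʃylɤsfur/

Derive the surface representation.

[yʃylesfyr]

/ɤ/ harmonizes with /y/ ([-back]) → [e]
/u/ harmonizes with /y/ ([-back]) → [y]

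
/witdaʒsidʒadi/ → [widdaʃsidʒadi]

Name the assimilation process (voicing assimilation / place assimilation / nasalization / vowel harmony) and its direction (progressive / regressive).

/t/→[d] /ʒ/→[ʃ].
Each target copies a feature from the following segment, so the direction is regressive.

voicing assimilation, regressive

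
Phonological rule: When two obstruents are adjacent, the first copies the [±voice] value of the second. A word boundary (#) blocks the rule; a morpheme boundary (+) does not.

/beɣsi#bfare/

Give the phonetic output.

[bexsi#pfare]

/ɣ/ before /s/ (voiceless) → [x]
/b/ before /f/ (voiceless) → [p]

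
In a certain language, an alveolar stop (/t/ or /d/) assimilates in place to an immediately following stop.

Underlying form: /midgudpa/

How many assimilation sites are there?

/d/ before /g/ (velar) → [g]
/d/ before /p/ (labial) → [b]
2 segments change.

2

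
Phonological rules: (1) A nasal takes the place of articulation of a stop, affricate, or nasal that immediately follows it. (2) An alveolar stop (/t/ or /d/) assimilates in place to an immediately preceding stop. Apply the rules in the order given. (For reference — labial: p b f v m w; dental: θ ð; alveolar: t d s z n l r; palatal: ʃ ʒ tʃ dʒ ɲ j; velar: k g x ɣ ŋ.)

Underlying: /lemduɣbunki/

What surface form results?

Rule 1: /m/ before /d/ (alveolar) → [n]
Rule 1: /n/ before /k/ (velar) → [ŋ]
After rule 1: lenduɣbuŋki
Rule 2: no segment meets the rule's conditions; no change.

[lenduɣbuŋki]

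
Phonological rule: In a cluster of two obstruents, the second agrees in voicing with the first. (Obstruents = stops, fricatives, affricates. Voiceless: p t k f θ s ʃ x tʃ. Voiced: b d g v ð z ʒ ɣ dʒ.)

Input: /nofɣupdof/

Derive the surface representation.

/ɣ/ after /f/ (voiceless) → [x]
/d/ after /p/ (voiceless) → [t]

[nofxuptof]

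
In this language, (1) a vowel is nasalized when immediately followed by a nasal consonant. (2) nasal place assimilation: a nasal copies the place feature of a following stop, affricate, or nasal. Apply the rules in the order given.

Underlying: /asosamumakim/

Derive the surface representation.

Rule 1: /a/ before nasal /m/ → [ã]
Rule 1: /u/ before nasal /m/ → [ũ]
Rule 1: /i/ before nasal /m/ → [ĩ]
After rule 1: asosãmũmakĩm
Rule 2: no segment meets the rule's conditions; no change.

[asosãmũmakĩm]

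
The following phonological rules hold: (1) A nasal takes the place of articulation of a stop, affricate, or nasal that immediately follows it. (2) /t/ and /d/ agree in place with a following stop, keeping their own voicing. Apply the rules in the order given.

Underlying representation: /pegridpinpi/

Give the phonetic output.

Rule 1: /n/ before /p/ (labial) → [m]
After rule 1: pegridpimpi
Rule 2: /d/ before /p/ (labial) → [b]

[pegribpimpi]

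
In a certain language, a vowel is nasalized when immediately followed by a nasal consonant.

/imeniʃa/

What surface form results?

/i/ before nasal /m/ → [ĩ]
/e/ before nasal /n/ → [ẽ]

[ĩmẽniʃa]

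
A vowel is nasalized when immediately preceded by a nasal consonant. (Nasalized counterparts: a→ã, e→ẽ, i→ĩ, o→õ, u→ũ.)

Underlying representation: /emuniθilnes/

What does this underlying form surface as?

[emũnĩθilnẽs]

/u/ after nasal /m/ → [ũ]
/i/ after nasal /n/ → [ĩ]
/e/ after nasal /n/ → [ẽ]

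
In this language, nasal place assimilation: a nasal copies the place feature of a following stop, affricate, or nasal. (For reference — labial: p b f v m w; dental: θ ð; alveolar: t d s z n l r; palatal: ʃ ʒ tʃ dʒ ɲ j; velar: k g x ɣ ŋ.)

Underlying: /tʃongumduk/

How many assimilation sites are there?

/n/ before /g/ (velar) → [ŋ]
/m/ before /d/ (alveolar) → [n]
2 segments change.

2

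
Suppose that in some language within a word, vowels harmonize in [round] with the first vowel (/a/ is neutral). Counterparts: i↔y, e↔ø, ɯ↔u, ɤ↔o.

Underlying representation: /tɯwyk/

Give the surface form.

/y/ harmonizes with /ɯ/ ([-round]) → [i]

[tɯwik]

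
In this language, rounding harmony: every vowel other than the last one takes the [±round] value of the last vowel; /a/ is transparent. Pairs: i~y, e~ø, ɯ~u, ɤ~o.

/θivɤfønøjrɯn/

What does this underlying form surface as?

[θivɤfenejrɯn]

/ø/ harmonizes with /ɯ/ ([-round]) → [e]
/ø/ harmonizes with /ɯ/ ([-round]) → [e]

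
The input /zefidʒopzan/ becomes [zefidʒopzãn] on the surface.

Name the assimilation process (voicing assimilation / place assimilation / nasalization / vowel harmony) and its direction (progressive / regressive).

/a/→[ã].
Each target copies a feature from the following segment, so the direction is regressive.

nasalization, regressive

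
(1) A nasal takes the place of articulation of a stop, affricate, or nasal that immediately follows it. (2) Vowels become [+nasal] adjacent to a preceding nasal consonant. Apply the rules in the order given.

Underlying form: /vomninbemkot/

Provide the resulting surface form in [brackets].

[vonnĩmbeŋkot]

Rule 1: /m/ before /n/ (alveolar) → [n]
Rule 1: /n/ before /b/ (labial) → [m]
Rule 1: /m/ before /k/ (velar) → [ŋ]
After rule 1: vonnimbeŋkot
Rule 2: /i/ after nasal /n/ → [ĩ]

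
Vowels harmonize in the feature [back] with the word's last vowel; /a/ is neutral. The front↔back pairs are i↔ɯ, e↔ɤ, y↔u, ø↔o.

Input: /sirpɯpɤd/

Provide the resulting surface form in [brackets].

[sɯrpɯpɤd]

/i/ harmonizes with /ɤ/ ([+back]) → [ɯ]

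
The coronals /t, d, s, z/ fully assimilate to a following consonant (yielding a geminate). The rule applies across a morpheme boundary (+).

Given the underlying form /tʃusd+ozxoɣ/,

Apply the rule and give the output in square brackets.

[tʃudd+oxxoɣ]

/s/ before /d/ → [d] (total assimilation)
/z/ before /x/ → [x] (total assimilation)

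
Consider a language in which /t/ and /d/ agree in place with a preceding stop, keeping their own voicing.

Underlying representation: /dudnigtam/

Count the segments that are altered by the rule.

1

/t/ after /g/ (velar) → [k]
1 segment changes.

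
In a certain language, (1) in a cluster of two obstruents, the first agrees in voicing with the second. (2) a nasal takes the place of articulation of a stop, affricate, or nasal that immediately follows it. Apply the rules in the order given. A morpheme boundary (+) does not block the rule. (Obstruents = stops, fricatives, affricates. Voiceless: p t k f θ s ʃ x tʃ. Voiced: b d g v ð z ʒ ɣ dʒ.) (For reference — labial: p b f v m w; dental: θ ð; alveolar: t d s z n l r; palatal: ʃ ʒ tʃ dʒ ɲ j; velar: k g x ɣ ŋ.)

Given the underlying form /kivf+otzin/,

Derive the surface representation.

Rule 1: /v/ before /f/ (voiceless) → [f]
Rule 1: /t/ before /z/ (voiced) → [d]
After rule 1: kiff+odzin
Rule 2: no segment meets the rule's conditions; no change.

[kiff+odzin]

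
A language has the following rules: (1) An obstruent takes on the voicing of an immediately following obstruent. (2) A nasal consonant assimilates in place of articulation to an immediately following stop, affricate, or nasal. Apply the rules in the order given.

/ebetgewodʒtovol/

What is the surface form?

[ebedgewotʃtovol]

Rule 1: /t/ before /g/ (voiced) → [d]
Rule 1: /dʒ/ before /t/ (voiceless) → [tʃ]
After rule 1: ebedgewotʃtovol
Rule 2: no segment meets the rule's conditions; no change.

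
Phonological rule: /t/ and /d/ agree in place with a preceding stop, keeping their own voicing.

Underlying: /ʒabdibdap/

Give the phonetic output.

[ʒabbibbap]

/d/ after /b/ (labial) → [b]
/d/ after /b/ (labial) → [b]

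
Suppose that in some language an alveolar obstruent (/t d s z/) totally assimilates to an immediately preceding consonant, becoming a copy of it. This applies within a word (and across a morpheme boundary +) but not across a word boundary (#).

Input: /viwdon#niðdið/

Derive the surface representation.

/d/ after /w/ → [w] (total assimilation)
/d/ after /ð/ → [ð] (total assimilation)

[viwwon#niððið]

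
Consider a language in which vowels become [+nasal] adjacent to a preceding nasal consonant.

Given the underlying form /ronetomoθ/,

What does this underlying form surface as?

/e/ after nasal /n/ → [ẽ]
/o/ after nasal /m/ → [õ]

[ronẽtomõθ]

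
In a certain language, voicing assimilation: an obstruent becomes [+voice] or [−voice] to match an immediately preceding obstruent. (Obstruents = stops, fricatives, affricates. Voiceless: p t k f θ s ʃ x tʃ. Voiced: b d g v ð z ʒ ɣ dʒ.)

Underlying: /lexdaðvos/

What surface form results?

/d/ after /x/ (voiceless) → [t]

[lextaðvos]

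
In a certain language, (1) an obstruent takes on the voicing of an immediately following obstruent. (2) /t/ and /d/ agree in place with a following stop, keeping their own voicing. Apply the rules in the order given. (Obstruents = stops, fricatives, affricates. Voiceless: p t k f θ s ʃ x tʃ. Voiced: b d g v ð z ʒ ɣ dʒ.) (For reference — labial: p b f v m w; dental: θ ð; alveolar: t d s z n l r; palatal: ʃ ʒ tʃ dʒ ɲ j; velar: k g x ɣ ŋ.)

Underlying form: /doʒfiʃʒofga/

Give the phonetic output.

[doʃfiʒʒovga]

Rule 1: /ʒ/ before /f/ (voiceless) → [ʃ]
Rule 1: /ʃ/ before /ʒ/ (voiced) → [ʒ]
Rule 1: /f/ before /g/ (voiced) → [v]
After rule 1: doʃfiʒʒovga
Rule 2: no segment meets the rule's conditions; no change.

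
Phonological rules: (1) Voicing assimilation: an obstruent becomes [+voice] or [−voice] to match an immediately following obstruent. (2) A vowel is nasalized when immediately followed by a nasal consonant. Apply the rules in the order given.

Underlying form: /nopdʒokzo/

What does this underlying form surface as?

Rule 1: /p/ before /dʒ/ (voiced) → [b]
Rule 1: /k/ before /z/ (voiced) → [g]
After rule 1: nobdʒogzo
Rule 2: no segment meets the rule's conditions; no change.

[nobdʒogzo]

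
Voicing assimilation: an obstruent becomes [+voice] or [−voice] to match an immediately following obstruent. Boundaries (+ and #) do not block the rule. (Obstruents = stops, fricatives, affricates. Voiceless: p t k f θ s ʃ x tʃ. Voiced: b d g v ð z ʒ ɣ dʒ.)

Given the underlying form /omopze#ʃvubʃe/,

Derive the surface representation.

/p/ before /z/ (voiced) → [b]
/ʃ/ before /v/ (voiced) → [ʒ]
/b/ before /ʃ/ (voiceless) → [p]

[omobze#ʒvupʃe]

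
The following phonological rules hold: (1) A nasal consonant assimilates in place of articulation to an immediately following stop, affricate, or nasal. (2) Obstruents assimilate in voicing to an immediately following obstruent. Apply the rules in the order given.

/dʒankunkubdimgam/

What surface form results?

[dʒaŋkuŋkubdiŋgam]

Rule 1: /n/ before /k/ (velar) → [ŋ]
Rule 1: /n/ before /k/ (velar) → [ŋ]
Rule 1: /m/ before /g/ (velar) → [ŋ]
After rule 1: dʒaŋkuŋkubdiŋgam
Rule 2: no segment meets the rule's conditions; no change.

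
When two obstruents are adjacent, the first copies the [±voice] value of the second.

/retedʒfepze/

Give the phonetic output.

/dʒ/ before /f/ (voiceless) → [tʃ]
/p/ before /z/ (voiced) → [b]

[retetʃfebze]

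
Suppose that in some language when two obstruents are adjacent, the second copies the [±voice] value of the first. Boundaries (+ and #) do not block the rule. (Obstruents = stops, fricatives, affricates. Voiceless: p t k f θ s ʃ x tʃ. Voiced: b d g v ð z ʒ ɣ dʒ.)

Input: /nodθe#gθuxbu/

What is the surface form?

/θ/ after /d/ (voiced) → [ð]
/θ/ after /g/ (voiced) → [ð]
/b/ after /x/ (voiceless) → [p]

[nodðe#gðuxpu]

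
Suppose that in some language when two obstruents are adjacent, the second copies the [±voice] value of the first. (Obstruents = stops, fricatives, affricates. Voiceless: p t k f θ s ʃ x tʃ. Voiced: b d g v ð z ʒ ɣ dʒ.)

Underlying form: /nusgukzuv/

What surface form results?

[nuskuksuv]

/g/ after /s/ (voiceless) → [k]
/z/ after /k/ (voiceless) → [s]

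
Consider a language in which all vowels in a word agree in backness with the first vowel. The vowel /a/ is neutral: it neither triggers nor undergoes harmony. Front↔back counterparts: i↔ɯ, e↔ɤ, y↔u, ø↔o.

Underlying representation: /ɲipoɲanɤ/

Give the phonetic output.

[ɲipøɲane]

/o/ harmonizes with /i/ ([-back]) → [ø]
/ɤ/ harmonizes with /i/ ([-back]) → [e]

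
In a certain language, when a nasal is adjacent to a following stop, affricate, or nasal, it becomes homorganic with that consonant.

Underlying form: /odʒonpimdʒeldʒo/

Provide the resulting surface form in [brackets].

/n/ before /p/ (labial) → [m]
/m/ before /dʒ/ (palatal) → [ɲ]

[odʒompiɲdʒeldʒo]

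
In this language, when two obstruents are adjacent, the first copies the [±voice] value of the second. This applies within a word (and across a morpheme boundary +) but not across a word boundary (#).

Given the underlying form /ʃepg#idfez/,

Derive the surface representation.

/p/ before /g/ (voiced) → [b]
/d/ before /f/ (voiceless) → [t]

[ʃebg#itfez]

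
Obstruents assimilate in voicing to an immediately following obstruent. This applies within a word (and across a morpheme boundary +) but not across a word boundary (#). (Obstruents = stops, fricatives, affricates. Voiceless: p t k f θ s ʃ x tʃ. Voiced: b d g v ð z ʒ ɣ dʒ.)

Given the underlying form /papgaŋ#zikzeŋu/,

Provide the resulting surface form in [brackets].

/p/ before /g/ (voiced) → [b]
/k/ before /z/ (voiced) → [g]

[pabgaŋ#zigzeŋu]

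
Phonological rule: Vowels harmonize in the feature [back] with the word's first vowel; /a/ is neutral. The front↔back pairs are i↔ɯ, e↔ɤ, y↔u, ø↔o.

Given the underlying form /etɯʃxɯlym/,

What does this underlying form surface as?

[etiʃxilym]

/ɯ/ harmonizes with /e/ ([-back]) → [i]
/ɯ/ harmonizes with /e/ ([-back]) → [i]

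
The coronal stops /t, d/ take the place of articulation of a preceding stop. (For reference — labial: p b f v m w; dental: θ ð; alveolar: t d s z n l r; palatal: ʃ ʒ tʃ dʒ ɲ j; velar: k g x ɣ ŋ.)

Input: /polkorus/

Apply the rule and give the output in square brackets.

no segment meets the rule's conditions; no change.

[polkorus]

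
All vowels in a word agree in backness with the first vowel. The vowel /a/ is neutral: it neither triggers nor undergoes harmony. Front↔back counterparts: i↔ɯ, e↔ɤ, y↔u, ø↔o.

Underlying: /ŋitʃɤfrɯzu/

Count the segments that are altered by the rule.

3

/ɤ/ harmonizes with /i/ ([-back]) → [e]
/ɯ/ harmonizes with /i/ ([-back]) → [i]
/u/ harmonizes with /i/ ([-back]) → [y]
3 segments change.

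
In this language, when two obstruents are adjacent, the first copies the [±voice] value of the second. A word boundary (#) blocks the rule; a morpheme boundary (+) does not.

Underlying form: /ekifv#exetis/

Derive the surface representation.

/f/ before /v/ (voiced) → [v]

[ekivv#exetis]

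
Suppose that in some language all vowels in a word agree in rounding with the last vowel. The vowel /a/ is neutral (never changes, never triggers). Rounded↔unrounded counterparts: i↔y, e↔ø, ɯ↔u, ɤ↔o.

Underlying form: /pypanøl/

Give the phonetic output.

no segment meets the rule's conditions; no change.

[pypanøl]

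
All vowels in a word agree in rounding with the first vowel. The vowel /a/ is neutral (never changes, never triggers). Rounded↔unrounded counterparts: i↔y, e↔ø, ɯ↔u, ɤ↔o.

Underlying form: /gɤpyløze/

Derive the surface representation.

/y/ harmonizes with /ɤ/ ([-round]) → [i]
/ø/ harmonizes with /ɤ/ ([-round]) → [e]

[gɤpileze]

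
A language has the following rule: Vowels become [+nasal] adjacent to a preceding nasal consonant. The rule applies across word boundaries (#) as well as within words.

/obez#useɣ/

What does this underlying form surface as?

[obez#useɣ]

no segment meets the rule's conditions; no change.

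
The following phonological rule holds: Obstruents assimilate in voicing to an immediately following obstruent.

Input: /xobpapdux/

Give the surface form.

/b/ before /p/ (voiceless) → [p]
/p/ before /d/ (voiced) → [b]

[xoppabdux]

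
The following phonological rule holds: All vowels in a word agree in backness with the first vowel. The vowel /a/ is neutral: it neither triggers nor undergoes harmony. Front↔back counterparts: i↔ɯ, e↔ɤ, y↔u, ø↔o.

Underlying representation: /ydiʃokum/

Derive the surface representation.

[ydiʃøkym]

/o/ harmonizes with /y/ ([-back]) → [ø]
/u/ harmonizes with /y/ ([-back]) → [y]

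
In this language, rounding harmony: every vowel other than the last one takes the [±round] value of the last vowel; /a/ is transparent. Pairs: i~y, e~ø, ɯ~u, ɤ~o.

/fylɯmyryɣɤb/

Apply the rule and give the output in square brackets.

[filɯmiriɣɤb]

/y/ harmonizes with /ɤ/ ([-round]) → [i]
/y/ harmonizes with /ɤ/ ([-round]) → [i]
/y/ harmonizes with /ɤ/ ([-round]) → [i]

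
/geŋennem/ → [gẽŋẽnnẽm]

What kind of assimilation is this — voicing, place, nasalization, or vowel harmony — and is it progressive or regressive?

nasalization, regressive

/e/→[ẽ] /e/→[ẽ] /e/→[ẽ].
Each target copies a feature from the following segment, so the direction is regressive.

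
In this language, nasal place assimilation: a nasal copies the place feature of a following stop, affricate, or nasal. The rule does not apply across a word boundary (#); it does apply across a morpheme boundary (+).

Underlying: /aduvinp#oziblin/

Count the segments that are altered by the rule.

/n/ before /p/ (labial) → [m]
1 segment changes.

1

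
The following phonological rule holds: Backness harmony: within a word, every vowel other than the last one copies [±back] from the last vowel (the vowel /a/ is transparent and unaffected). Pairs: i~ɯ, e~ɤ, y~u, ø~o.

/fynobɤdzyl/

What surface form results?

[fynøbedzyl]

/o/ harmonizes with /y/ ([-back]) → [ø]
/ɤ/ harmonizes with /y/ ([-back]) → [e]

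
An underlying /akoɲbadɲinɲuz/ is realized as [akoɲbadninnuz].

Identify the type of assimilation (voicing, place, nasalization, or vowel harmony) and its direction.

place assimilation, progressive

/ɲ/→[n] /ɲ/→[n].
Each target copies a feature from the preceding segment, so the direction is progressive.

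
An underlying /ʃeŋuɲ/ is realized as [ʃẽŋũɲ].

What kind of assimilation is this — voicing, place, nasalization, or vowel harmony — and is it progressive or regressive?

nasalization, regressive

/e/→[ẽ] /u/→[ũ].
Each target copies a feature from the following segment, so the direction is regressive.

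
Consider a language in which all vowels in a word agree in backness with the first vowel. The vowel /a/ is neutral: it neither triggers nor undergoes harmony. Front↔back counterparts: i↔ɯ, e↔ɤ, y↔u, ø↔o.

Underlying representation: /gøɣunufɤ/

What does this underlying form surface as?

/u/ harmonizes with /ø/ ([-back]) → [y]
/u/ harmonizes with /ø/ ([-back]) → [y]
/ɤ/ harmonizes with /ø/ ([-back]) → [e]

[gøɣynyfe]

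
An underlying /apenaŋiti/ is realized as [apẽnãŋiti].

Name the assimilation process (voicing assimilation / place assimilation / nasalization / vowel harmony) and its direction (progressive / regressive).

nasalization, regressive

/e/→[ẽ] /a/→[ã].
Each target copies a feature from the following segment, so the direction is regressive.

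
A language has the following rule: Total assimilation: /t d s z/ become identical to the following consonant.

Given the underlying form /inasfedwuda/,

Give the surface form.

[inaffewwuda]

/s/ before /f/ → [f] (total assimilation)
/d/ before /w/ → [w] (total assimilation)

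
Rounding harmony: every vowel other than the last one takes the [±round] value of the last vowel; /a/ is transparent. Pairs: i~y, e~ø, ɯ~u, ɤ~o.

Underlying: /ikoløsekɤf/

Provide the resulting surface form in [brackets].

[ikɤlesekɤf]

/o/ harmonizes with /ɤ/ ([-round]) → [ɤ]
/ø/ harmonizes with /ɤ/ ([-round]) → [e]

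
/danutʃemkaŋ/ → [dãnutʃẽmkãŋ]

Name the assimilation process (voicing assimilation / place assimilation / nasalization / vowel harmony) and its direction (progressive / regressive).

/a/→[ã] /e/→[ẽ] /a/→[ã].
Each target copies a feature from the following segment, so the direction is regressive.

nasalization, regressive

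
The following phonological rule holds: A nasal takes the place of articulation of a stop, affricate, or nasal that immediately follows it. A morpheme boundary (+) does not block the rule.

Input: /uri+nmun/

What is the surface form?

[uri+mmun]

/n/ before /m/ (labial) → [m]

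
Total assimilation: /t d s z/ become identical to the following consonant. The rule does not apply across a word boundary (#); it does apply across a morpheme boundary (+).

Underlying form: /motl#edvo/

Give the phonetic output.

[moll#evvo]

/t/ before /l/ → [l] (total assimilation)
/d/ before /v/ → [v] (total assimilation)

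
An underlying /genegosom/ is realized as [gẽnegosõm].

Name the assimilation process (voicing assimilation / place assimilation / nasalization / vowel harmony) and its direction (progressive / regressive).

/e/→[ẽ] /o/→[õ].
Each target copies a feature from the following segment, so the direction is regressive.

nasalization, regressive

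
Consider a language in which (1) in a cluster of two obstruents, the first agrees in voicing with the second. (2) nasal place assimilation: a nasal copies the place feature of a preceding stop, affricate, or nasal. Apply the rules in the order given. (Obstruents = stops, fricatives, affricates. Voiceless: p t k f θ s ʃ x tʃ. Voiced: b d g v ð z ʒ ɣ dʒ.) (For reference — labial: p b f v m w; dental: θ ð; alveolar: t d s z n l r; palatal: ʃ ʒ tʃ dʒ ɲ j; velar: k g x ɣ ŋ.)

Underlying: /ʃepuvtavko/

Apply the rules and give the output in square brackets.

Rule 1: /v/ before /t/ (voiceless) → [f]
Rule 1: /v/ before /k/ (voiceless) → [f]
After rule 1: ʃepuftafko
Rule 2: no segment meets the rule's conditions; no change.

[ʃepuftafko]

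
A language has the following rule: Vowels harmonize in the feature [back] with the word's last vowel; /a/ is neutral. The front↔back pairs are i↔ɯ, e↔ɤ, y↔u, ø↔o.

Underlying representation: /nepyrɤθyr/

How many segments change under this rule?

/ɤ/ harmonizes with /y/ ([-back]) → [e]
1 segment changes.

1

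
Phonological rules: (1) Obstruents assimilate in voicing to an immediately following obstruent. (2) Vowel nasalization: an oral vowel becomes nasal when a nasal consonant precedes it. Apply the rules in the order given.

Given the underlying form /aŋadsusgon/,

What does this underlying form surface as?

[aŋãtsuzgon]

Rule 1: /d/ before /s/ (voiceless) → [t]
Rule 1: /s/ before /g/ (voiced) → [z]
After rule 1: aŋatsuzgon
Rule 2: /a/ after nasal /ŋ/ → [ã]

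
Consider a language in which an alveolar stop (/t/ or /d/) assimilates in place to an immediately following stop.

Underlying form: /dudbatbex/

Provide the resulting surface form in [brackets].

[dubbapbex]

/d/ before /b/ (labial) → [b]
/t/ before /b/ (labial) → [p]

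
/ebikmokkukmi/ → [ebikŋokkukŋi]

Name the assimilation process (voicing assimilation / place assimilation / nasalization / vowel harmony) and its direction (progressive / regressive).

place assimilation, progressive

/m/→[ŋ] /m/→[ŋ].
Each target copies a feature from the preceding segment, so the direction is progressive.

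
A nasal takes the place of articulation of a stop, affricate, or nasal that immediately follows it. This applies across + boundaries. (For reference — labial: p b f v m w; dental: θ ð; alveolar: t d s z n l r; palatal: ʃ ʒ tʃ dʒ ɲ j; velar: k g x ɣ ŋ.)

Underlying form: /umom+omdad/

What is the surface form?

/m/ before /d/ (alveolar) → [n]

[umom+ondad]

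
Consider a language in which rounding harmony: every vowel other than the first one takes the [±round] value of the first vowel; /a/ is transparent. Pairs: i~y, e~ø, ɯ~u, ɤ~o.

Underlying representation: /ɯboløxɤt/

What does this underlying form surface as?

/o/ harmonizes with /ɯ/ ([-round]) → [ɤ]
/ø/ harmonizes with /ɯ/ ([-round]) → [e]

[ɯbɤlexɤt]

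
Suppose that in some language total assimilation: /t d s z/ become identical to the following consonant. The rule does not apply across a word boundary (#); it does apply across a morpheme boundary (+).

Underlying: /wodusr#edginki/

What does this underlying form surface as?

/s/ before /r/ → [r] (total assimilation)
/d/ before /g/ → [g] (total assimilation)

[wodurr#egginki]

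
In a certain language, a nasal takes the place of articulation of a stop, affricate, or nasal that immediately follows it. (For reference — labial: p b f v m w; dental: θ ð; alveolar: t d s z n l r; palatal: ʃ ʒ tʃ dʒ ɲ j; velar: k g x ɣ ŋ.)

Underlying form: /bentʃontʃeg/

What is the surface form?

[beɲtʃoɲtʃeg]

/n/ before /tʃ/ (palatal) → [ɲ]
/n/ before /tʃ/ (palatal) → [ɲ]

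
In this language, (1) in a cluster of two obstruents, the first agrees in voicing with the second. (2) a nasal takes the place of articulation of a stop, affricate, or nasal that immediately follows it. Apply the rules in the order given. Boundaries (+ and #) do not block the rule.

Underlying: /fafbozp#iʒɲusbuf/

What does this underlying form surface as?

[favbosp#iʒɲuzbuf]

Rule 1: /f/ before /b/ (voiced) → [v]
Rule 1: /z/ before /p/ (voiceless) → [s]
Rule 1: /s/ before /b/ (voiced) → [z]
After rule 1: favbosp#iʒɲuzbuf
Rule 2: no segment meets the rule's conditions; no change.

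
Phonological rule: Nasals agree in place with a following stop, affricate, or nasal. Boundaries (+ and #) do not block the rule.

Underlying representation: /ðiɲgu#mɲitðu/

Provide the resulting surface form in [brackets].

/ɲ/ before /g/ (velar) → [ŋ]
/m/ before /ɲ/ (palatal) → [ɲ]

[ðiŋgu#ɲɲitðu]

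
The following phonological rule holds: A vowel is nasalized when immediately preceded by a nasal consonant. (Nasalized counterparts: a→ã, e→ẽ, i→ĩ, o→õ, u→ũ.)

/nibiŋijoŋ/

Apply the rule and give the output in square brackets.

[nĩbiŋĩjoŋ]

/i/ after nasal /n/ → [ĩ]
/i/ after nasal /ŋ/ → [ĩ]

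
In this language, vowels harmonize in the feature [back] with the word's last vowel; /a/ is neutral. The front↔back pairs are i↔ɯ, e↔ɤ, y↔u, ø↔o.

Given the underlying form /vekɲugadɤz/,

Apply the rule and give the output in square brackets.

/e/ harmonizes with /ɤ/ ([+back]) → [ɤ]

[vɤkɲugadɤz]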